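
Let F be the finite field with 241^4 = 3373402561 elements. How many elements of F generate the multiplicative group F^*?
There are φ(3373402560) = 807403520 primitive elements

F_q^* is cyclic of order q - 1 = 3373402560. A cyclic group of order m has exactly φ(m) generators. Here m = 3373402560 = 2^6 · 3 · 5 · 11^2 · 113 · 257, so the number of primitive elements is φ(3373402560) = 807403520.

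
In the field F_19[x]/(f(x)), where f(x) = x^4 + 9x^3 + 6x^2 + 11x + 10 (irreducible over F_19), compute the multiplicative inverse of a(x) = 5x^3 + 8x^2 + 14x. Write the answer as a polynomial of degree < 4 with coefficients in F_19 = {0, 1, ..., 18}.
a(x)^(-1) ≡ 14x^3 + 12x^2 + 14x + 16 (mod f(x))

Since f is irreducible over F_19, F_19[x]/(f) is a field and a(x) ≠ 0 has an inverse. Apply the extended Euclidean algorithm to f(x) and a(x) in F_19[x]: f(x) = (4x + 3)·a(x) + (2x^2 + 7x + 10);  a(x) = (12x)·(2x^2 + 7x + 10) + (8x);  (2x^2 + 7x + 10) = (5x + 8)·(8x) + (10). The last nonzero remainder is the constant 10 = gcd(f, a) in F_19. Back-substituting through the division chain expresses 10 = s(x)·a(x) + t(x)·f(x) with s(x) ≡ 7x^3 + 6x^2 + 7x + 8 (mod f), so (7x^3 + 6x^2 + 7x + 8)·a(x) ≡ 10 (mod f). Multiplying by 10^(-1) ≡ 2 in F_19 gives a(x)^(-1) ≡ 2·(7x^3 + 6x^2 + 7x + 8) ≡ 14x^3 + 12x^2 + 14x + 16 (mod f). Check: (5x^3 + 8x^2 + 14x)·(14x^3 + 12x^2 + 14x + 16) = 13x^6 + x^5 + x^4 + 18x^3 + x^2 + 15x ≡ 1 (mod x^4 + 9x^3 + 6x^2 + 11x + 10).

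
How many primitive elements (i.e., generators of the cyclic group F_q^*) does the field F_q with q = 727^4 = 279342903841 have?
There are φ(279342903840) = 50412257280 primitive elements

F_q^* is cyclic of order q - 1 = 279342903840. A cyclic group of order m has exactly φ(m) generators. Here m = 279342903840 = 2^5 · 3 · 5 · 7 · 11^2 · 13 · 17 · 3109, so the number of primitive elements is φ(279342903840) = 50412257280.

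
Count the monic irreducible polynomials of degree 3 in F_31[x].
There are 9920 monic irreducible polynomials of degree 3 over F_31

Each element of F_{31^3} that lies in no proper subfield is a root of exactly one monic irreducible of degree 3 over F_31, and each such polynomial has 3 distinct roots in F_{31^3}. By Möbius inversion the count is N_31(3) = (1/3) Σ_{d|3} μ(3/d) · 31^d = (1/3)(μ(3)·31^1 + μ(1)·31^3) = 29760/3 = 9920.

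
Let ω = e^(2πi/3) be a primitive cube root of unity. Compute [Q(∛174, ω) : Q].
[Q(∛174, ω) : Q] = 6

[Q(∛174):Q] = 3 (min poly x^3 - 174, irreducible since 174 is not a perfect cube). [Q(ω):Q] = 2 (min poly x^2 + x + 1). Since Q(∛174) ⊂ R and ω ∉ R, we have ω ∉ Q(∛174), so x^2 + x + 1 remains irreducible over Q(∛174) and [Q(∛174, ω) : Q(∛174)] = 2. By the tower law, [Q(∛174, ω) : Q] = 3 · 2 = 6. (In fact Q(∛174, ω) is the splitting field of x^3 - 174 over Q.)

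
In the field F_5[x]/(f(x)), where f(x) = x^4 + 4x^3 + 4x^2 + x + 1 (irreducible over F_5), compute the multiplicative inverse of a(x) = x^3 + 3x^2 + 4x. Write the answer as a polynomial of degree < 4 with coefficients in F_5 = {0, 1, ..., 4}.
a(x)^(-1) ≡ x^3 + 3x^2 + 3x + 4 (mod f(x))

Since f is irreducible over F_5, F_5[x]/(f) is a field and a(x) ≠ 0 has an inverse. Apply the extended Euclidean algorithm to f(x) and a(x) in F_5[x]: f(x) = (x + 1)·a(x) + (2x^2 + 2x + 1);  a(x) = (3x + 1)·(2x^2 + 2x + 1) + (4x + 4);  (2x^2 + 2x + 1) = (3x)·(4x + 4) + (1). The last nonzero remainder is the constant 1 = gcd(f, a) in F_5. Back-substituting through the division chain expresses 1 = s(x)·a(x) + t(x)·f(x) with s(x) ≡ x^3 + 3x^2 + 3x + 4 (mod f), so a(x)^(-1) ≡ s(x) = x^3 + 3x^2 + 3x + 4 (mod f). Check: (x^3 + 3x^2 + 4x)·(x^3 + 3x^2 + 3x + 4) = x^6 + x^5 + x^4 + 4x^2 + x ≡ 1 (mod x^4 + 4x^3 + 4x^2 + x + 1).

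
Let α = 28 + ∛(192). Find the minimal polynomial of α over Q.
m_α(x) = x^3 - 84x^2 + 2352x - 22144

Set β = α - 28 = ∛(192), so β^3 = 192. Then (α - 28)^3 - 192 = 0, i.e. α is a root of g(x) = (x - 28)^3 - 192 = x^3 - 84x^2 + 2352x - 22144. Since g(x) = h(x - 28) where h(x) = x^3 - 192, and h is irreducible over Q (because 192 is not a perfect cube, so h has no rational root, and a monic cubic with no rational root is irreducible), g is also irreducible (irreducibility is preserved under the substitution x → x - 28). Hence m_α(x) = x^3 - 84x^2 + 2352x - 22144.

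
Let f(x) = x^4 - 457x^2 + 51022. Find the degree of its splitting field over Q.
[K : Q] = 4

Solving the quadratic in x^2: x^2 = (457 ± √(457^2 - 4·51022))/2 = (457 ± √4761)/2 = (457 ± 69)/2, giving x^2 = 194 or x^2 = 263. So f(x) = (x^2 - 194)(x^2 - 263) and the roots of f are ±√194, ±√263. Hence the splitting field is K = Q(√194, √263). Since 194 and 263 are distinct squarefree integers > 1, their product 51022 is not a perfect square, so √263 ∉ Q(√194). By the tower law [K:Q] = [Q(√194,√263):Q(√194)] · [Q(√194):Q] = 2 · 2 = 4.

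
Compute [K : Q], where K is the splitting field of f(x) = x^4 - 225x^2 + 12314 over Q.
[K : Q] = 4

Solving the quadratic in x^2: x^2 = (225 ± √(225^2 - 4·12314))/2 = (225 ± √1369)/2 = (225 ± 37)/2, giving x^2 = 131 or x^2 = 94. So f(x) = (x^2 - 131)(x^2 - 94) and the roots of f are ±√131, ±√94. Hence the splitting field is K = Q(√131, √94). Since 131 and 94 are distinct squarefree integers > 1, their product 12314 is not a perfect square, so √94 ∉ Q(√131). By the tower law [K:Q] = [Q(√131,√94):Q(√131)] · [Q(√131):Q] = 2 · 2 = 4.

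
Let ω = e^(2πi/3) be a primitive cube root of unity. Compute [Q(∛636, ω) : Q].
[Q(∛636, ω) : Q] = 6

[Q(∛636):Q] = 3 (min poly x^3 - 636, irreducible since 636 is not a perfect cube). [Q(ω):Q] = 2 (min poly x^2 + x + 1). Since Q(∛636) ⊂ R and ω ∉ R, we have ω ∉ Q(∛636), so x^2 + x + 1 remains irreducible over Q(∛636) and [Q(∛636, ω) : Q(∛636)] = 2. By the tower law, [Q(∛636, ω) : Q] = 3 · 2 = 6. (In fact Q(∛636, ω) is the splitting field of x^3 - 636 over Q.)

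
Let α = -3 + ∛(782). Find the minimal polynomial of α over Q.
m_α(x) = x^3 + 9x^2 + 27x - 755

Set β = α + 3 = ∛(782), so β^3 = 782. Then (α + 3)^3 - 782 = 0, i.e. α is a root of g(x) = (x + 3)^3 - 782 = x^3 + 9x^2 + 27x - 755. Since g(x) = h(x + 3) where h(x) = x^3 - 782, and h is irreducible over Q (because 782 is not a perfect cube, so h has no rational root, and a monic cubic with no rational root is irreducible), g is also irreducible (irreducibility is preserved under the substitution x → x + 3). Hence m_α(x) = x^3 + 9x^2 + 27x - 755.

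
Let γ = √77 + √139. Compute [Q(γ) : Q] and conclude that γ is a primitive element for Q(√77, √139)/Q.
[Q(γ) : Q] = 4 (equivalently, Q(γ) = Q(√77, √139))

Obviously Q(γ) ⊆ Q(√77, √139), and [Q(√77, √139):Q] = 4 (since 77, 139 are distinct squarefree integers > 1 with 10703 not a perfect square). To show equality we compute the minimal polynomial of γ. From γ = √77 + √139: γ^2 = 77 + 2√(10703) + 139 = 216 + 2√(10703), so γ^2 - 216 = 2√(10703); squaring, (γ^2 - 216)^2 = 4·10703, i.e. γ^4 - 432γ^2 + 46656 - 42812 = 0, i.e. γ^4 - 432γ^2 + 3844 = 0. So γ is a root of x^4 - 432x^2 + 3844. This polynomial is irreducible over Q: it has no rational root (each ±√77 ± √139 is irrational), and any factorization into two quadratics over Q would force √(10703) ∈ Q (pairing opposite roots) or √77, √139 ∈ Q (other pairings), all impossible. Hence [Q(γ):Q] = 4 = [Q(√77, √139):Q], so Q(γ) = Q(√77, √139).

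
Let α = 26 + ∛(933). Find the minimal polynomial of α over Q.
m_α(x) = x^3 - 78x^2 + 2028x - 18509

Set β = α - 26 = ∛(933), so β^3 = 933. Then (α - 26)^3 - 933 = 0, i.e. α is a root of g(x) = (x - 26)^3 - 933 = x^3 - 78x^2 + 2028x - 18509. Since g(x) = h(x - 26) where h(x) = x^3 - 933, and h is irreducible over Q (because 933 is not a perfect cube, so h has no rational root, and a monic cubic with no rational root is irreducible), g is also irreducible (irreducibility is preserved under the substitution x → x - 26). Hence m_α(x) = x^3 - 78x^2 + 2028x - 18509.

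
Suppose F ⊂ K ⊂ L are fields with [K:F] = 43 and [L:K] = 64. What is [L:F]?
[L:F] = 2752

The tower law says that for any tower of field extensions F ⊂ K ⊂ L with finite degrees, [L:F] = [L:K] · [K:F]. Here this gives [L:F] = 64 · 43 = 2752.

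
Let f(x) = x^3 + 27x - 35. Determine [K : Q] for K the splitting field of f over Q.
[K : Q] = 6

By the rational root test, any rational root of the monic integer polynomial f(x) = x^3 + 27x - 35 must be an integer dividing the constant term -35, i.e. one of ±{1, 5, 7, 35}. Evaluating: f(1) = -7, f(-1) = -63, f(5) = 225, f(-5) = -295, f(7) = 497, f(-7) = -567, f(35) = 43785, f(-35) = -43855; none is 0, so f has no rational root and is therefore irreducible over Q (a cubic with no linear factor over a field is irreducible). For an irreducible cubic, the Galois group is A_3 or S_3 according as the discriminant disc(f) = -4a^3 - 27b^2 = -4·(27)^3 - 27·(-35)^2 = -111807 is or is not a square in Q. Here disc(f) = -111807 is not a perfect square in Q, so the Galois group of f over Q is not contained in A_3 and must be all of S_3. The splitting field has degree |S_3| = 6 over Q, so [K : Q] = 6.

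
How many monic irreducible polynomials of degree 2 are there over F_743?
There are 275653 monic irreducible polynomials of degree 2 over F_743

Each element of F_{743^2} that lies in no proper subfield is a root of exactly one monic irreducible of degree 2 over F_743, and each such polynomial has 2 distinct roots in F_{743^2}. By Möbius inversion the count is N_743(2) = (1/2) Σ_{d|2} μ(2/d) · 743^d = (1/2)(μ(2)·743^1 + μ(1)·743^2) = 551306/2 = 275653.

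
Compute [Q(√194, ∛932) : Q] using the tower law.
[Q(√194, ∛932) : Q] = 6

Let L = Q(√194, ∛932). Since Q(√194) ⊂ L and [Q(√194):Q] = 2, the tower law gives 2 | [L:Q]. Likewise Q(∛932) ⊂ L with [Q(∛932):Q] = 3 (because 932 is not a perfect cube), so 3 | [L:Q]. As gcd(2,3) = 1, [L:Q] is divisible by 6. Conversely L is generated over Q by √194 and ∛932, so [L:Q] ≤ 2·3 = 6. Therefore [Q(√194, ∛932) : Q] = 6.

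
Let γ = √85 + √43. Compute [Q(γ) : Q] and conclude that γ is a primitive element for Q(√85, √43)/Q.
[Q(γ) : Q] = 4 (equivalently, Q(γ) = Q(√85, √43))

Obviously Q(γ) ⊆ Q(√85, √43), and [Q(√85, √43):Q] = 4 (since 85, 43 are distinct squarefree integers > 1 with 3655 not a perfect square). To show equality we compute the minimal polynomial of γ. From γ = √85 + √43: γ^2 = 85 + 2√(3655) + 43 = 128 + 2√(3655), so γ^2 - 128 = 2√(3655); squaring, (γ^2 - 128)^2 = 4·3655, i.e. γ^4 - 256γ^2 + 16384 - 14620 = 0, i.e. γ^4 - 256γ^2 + 1764 = 0. So γ is a root of x^4 - 256x^2 + 1764. This polynomial is irreducible over Q: it has no rational root (each ±√85 ± √43 is irrational), and any factorization into two quadratics over Q would force √(3655) ∈ Q (pairing opposite roots) or √85, √43 ∈ Q (other pairings), all impossible. Hence [Q(γ):Q] = 4 = [Q(√85, √43):Q], so Q(γ) = Q(√85, √43).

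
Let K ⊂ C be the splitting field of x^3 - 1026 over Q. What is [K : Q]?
[K : Q] = 6

The roots of x^3 - 1026 are ∛1026, ω∛1026, ω^2∛1026 where ω = e^(2πi/3) is a primitive cube root of unity, so K = Q(∛1026, ω). Now [Q(∛1026):Q] = 3 (since 1026 is not a perfect cube, x^3 - 1026 is irreducible) and [Q(ω):Q] = 2. Both 2 and 3 divide [K:Q], and [K:Q] ≤ 3·2 = 6, so [K:Q] = 6. (Equivalently: Q(∛1026) ⊂ R but ω ∉ R, so [K : Q(∛1026)] = 2.)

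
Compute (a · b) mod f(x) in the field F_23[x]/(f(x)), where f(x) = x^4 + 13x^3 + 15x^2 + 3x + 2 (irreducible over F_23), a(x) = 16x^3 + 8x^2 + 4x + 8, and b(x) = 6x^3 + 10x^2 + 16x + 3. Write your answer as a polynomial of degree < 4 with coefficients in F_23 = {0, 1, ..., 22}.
a · b ≡ 21x^3 + 13x^2 + 21x + 7 (mod f(x))

Multiply in F_23[x]: a(x)·b(x) = (16x^3 + 8x^2 + 4x + 8)·(6x^3 + 10x^2 + 16x + 3) = 4x^6 + x^5 + 15x^4 + 11x^3 + 7x^2 + 2x + 1. This has degree ≥ 4, so divide by f(x) over F_23: 4x^6 + x^5 + 15x^4 + 11x^3 + 7x^2 + 2x + 1 = (4x^2 + 18x + 20)·(x^4 + 13x^3 + 15x^2 + 3x + 2) + (21x^3 + 13x^2 + 21x + 7). Hence a·b ≡ 21x^3 + 13x^2 + 21x + 7 (mod f). (F_23[x]/(f) is a field with 23^4 = 279841 elements since f is irreducible of degree 4.)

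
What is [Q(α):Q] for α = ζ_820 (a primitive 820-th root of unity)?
[Q(α):Q] = 320

The minimal polynomial of ζ_820 over Q is the 820-th cyclotomic polynomial Φ_820(x), which is irreducible over Q and has degree φ(820) = 320. Hence [Q(α):Q] = φ(820) = 320.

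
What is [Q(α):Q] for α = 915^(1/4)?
[Q(α):Q] = 4

α is a root of x^4 - 915. By Eisenstein's criterion at the prime p = 3 (which divides the constant term 915 but p^2 = 9 does not, since 915 is squarefree), x^4 - 915 is irreducible over Q. Hence [Q(α):Q] = 4.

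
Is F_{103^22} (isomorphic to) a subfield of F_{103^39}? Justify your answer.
No: F_{103^22} is not a subfield of F_{103^39}

F_{p^m} embeds in F_{p^n} iff m | n. Here 22 ∤ 39 (since 39 = 1·22 + 17 with remainder 17 ≠ 0), so F_{103^22} is not a subfield of F_{103^39}. Equivalently: if it were, the tower law would give 22 = [F_{103^22}:F_103] dividing [F_{103^39}:F_103] = 39, contradiction.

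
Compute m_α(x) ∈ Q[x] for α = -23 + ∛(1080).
m_α(x) = x^3 + 69x^2 + 1587x + 11087

Set β = α + 23 = ∛(1080), so β^3 = 1080. Then (α + 23)^3 - 1080 = 0, i.e. α is a root of g(x) = (x + 23)^3 - 1080 = x^3 + 69x^2 + 1587x + 11087. Since g(x) = h(x + 23) where h(x) = x^3 - 1080, and h is irreducible over Q (because 1080 is not a perfect cube, so h has no rational root, and a monic cubic with no rational root is irreducible), g is also irreducible (irreducibility is preserved under the substitution x → x + 23). Hence m_α(x) = x^3 + 69x^2 + 1587x + 11087.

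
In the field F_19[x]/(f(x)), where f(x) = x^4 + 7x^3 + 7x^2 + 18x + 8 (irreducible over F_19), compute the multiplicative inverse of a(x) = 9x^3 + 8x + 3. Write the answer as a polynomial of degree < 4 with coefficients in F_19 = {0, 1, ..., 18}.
a(x)^(-1) ≡ 10x^3 + 10x^2 + 7x + 10 (mod f(x))

Since f is irreducible over F_19, F_19[x]/(f) is a field and a(x) ≠ 0 has an inverse. Apply the extended Euclidean algorithm to f(x) and a(x) in F_19[x]: f(x) = (17x + 5)·a(x) + (4x^2 + 3x + 12);  a(x) = (7x + 9)·(4x^2 + 3x + 12) + (11x + 9);  (4x^2 + 3x + 12) = (9x + 5)·(11x + 9) + (5). The last nonzero remainder is the constant 5 = gcd(f, a) in F_19. Back-substituting through the division chain expresses 5 = s(x)·a(x) + t(x)·f(x) with s(x) ≡ 12x^3 + 12x^2 + 16x + 12 (mod f), so (12x^3 + 12x^2 + 16x + 12)·a(x) ≡ 5 (mod f). Multiplying by 5^(-1) ≡ 4 in F_19 gives a(x)^(-1) ≡ 4·(12x^3 + 12x^2 + 16x + 12) ≡ 10x^3 + 10x^2 + 7x + 10 (mod f). Check: (9x^3 + 8x + 3)·(10x^3 + 10x^2 + 7x + 10) = 14x^6 + 14x^5 + 10x^4 + 10x^3 + 10x^2 + 6x + 11 ≡ 1 (mod x^4 + 7x^3 + 7x^2 + 18x + 8).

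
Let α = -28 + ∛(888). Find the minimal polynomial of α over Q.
m_α(x) = x^3 + 84x^2 + 2352x + 21064

Set β = α + 28 = ∛(888), so β^3 = 888. Then (α + 28)^3 - 888 = 0, i.e. α is a root of g(x) = (x + 28)^3 - 888 = x^3 + 84x^2 + 2352x + 21064. Since g(x) = h(x + 28) where h(x) = x^3 - 888, and h is irreducible over Q (because 888 is not a perfect cube, so h has no rational root, and a monic cubic with no rational root is irreducible), g is also irreducible (irreducibility is preserved under the substitution x → x + 28). Hence m_α(x) = x^3 + 84x^2 + 2352x + 21064.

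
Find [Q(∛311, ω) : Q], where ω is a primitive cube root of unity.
[Q(∛311, ω) : Q] = 6

[Q(∛311):Q] = 3 (min poly x^3 - 311, irreducible since 311 is not a perfect cube). [Q(ω):Q] = 2 (min poly x^2 + x + 1). Since Q(∛311) ⊂ R and ω ∉ R, we have ω ∉ Q(∛311), so x^2 + x + 1 remains irreducible over Q(∛311) and [Q(∛311, ω) : Q(∛311)] = 2. By the tower law, [Q(∛311, ω) : Q] = 3 · 2 = 6. (In fact Q(∛311, ω) is the splitting field of x^3 - 311 over Q.)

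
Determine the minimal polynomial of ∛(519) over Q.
m_α(x) = x^3 - 519

α satisfies α^3 = 519, so x^3 - 519 annihilates α. By the rational root test, a rational root p/q (in lowest terms) of x^3 - 519 would satisfy p^3 = 519 q^3, forcing q = 1 and p^3 = 519; but 519 is not a perfect cube, contradiction. A monic cubic over Q with no rational root is irreducible (any nontrivial factorization would include a linear factor). Hence x^3 - 519 is the minimal polynomial of α, and in particular [Q(α):Q] = 3.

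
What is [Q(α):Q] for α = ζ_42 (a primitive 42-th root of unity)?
[Q(α):Q] = 12

The minimal polynomial of ζ_42 over Q is the 42-th cyclotomic polynomial Φ_42(x), which is irreducible over Q and has degree φ(42) = 12. Hence [Q(α):Q] = φ(42) = 12.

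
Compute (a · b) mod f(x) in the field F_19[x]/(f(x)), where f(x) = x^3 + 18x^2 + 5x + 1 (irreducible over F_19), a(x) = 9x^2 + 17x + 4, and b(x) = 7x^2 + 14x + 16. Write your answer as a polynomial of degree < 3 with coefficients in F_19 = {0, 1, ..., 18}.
a · b ≡ 4x^2 + 17x + 3 (mod f(x))

Multiply in F_19[x]: a(x)·b(x) = (9x^2 + 17x + 4)·(7x^2 + 14x + 16) = 6x^4 + 17x^3 + 11x^2 + 5x + 7. This has degree ≥ 3, so divide by f(x) over F_19: 6x^4 + 17x^3 + 11x^2 + 5x + 7 = (6x + 4)·(x^3 + 18x^2 + 5x + 1) + (4x^2 + 17x + 3). Hence a·b ≡ 4x^2 + 17x + 3 (mod f). (F_19[x]/(f) is a field with 19^3 = 6859 elements since f is irreducible of degree 3.)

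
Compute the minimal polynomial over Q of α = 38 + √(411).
m_α(x) = x^2 - 76x + 1033

From α - 38 = √(411), squaring gives (α - 38)^2 = 411, i.e. α^2 - 76α + 1444 = 411, so α^2 - 76α + 1033 = 0. The discriminant of x^2 - 76x + 1033 is (-76)^2 - 4·(1033) = 5776 - 4132 = 1644, and 4·(411) is not a perfect square in Q since 411 is squarefree and ≠ 1. Hence x^2 - 76x + 1033 is irreducible over Q and is the minimal polynomial of α.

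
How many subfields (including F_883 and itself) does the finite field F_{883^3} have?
F_{883^3} has 2 subfields

The subfields of F_{p^n} are exactly the fields F_{p^d} for d | n (each is the fixed field of the unique index-d subgroup of Gal(F_{p^n}/F_p) ≅ Z/nZ). The divisors of n = 3 are {1, 3}, giving 2 subfields: F_{883^1}, F_{883^3}.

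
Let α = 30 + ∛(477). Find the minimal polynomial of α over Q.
m_α(x) = x^3 - 90x^2 + 2700x - 27477

Set β = α - 30 = ∛(477), so β^3 = 477. Then (α - 30)^3 - 477 = 0, i.e. α is a root of g(x) = (x - 30)^3 - 477 = x^3 - 90x^2 + 2700x - 27477. Since g(x) = h(x - 30) where h(x) = x^3 - 477, and h is irreducible over Q (because 477 is not a perfect cube, so h has no rational root, and a monic cubic with no rational root is irreducible), g is also irreducible (irreducibility is preserved under the substitution x → x - 30). Hence m_α(x) = x^3 - 90x^2 + 2700x - 27477.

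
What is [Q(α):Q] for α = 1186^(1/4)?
[Q(α):Q] = 4

α is a root of x^4 - 1186. By Eisenstein's criterion at the prime p = 2 (which divides the constant term 1186 but p^2 = 4 does not, since 1186 is squarefree), x^4 - 1186 is irreducible over Q. Hence [Q(α):Q] = 4.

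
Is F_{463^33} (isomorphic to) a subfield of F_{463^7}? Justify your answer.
No: F_{463^33} is not a subfield of F_{463^7}

F_{p^m} embeds in F_{p^n} iff m | n. Here 33 ∤ 7 (since 7 = 0·33 + 7 with remainder 7 ≠ 0), so F_{463^33} is not a subfield of F_{463^7}. Equivalently: if it were, the tower law would give 33 = [F_{463^33}:F_463] dividing [F_{463^7}:F_463] = 7, contradiction.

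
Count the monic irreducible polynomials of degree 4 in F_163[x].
There are 176471298 monic irreducible polynomials of degree 4 over F_163

Each element of F_{163^4} that lies in no proper subfield is a root of exactly one monic irreducible of degree 4 over F_163, and each such polynomial has 4 distinct roots in F_{163^4}. By Möbius inversion the count is N_163(4) = (1/4) Σ_{d|4} μ(4/d) · 163^d = (1/4)(μ(4)·163^1 + μ(2)·163^2 + μ(1)·163^4) = 705885192/4 = 176471298.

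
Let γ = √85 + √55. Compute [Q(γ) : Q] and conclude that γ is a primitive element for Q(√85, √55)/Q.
[Q(γ) : Q] = 4 (equivalently, Q(γ) = Q(√85, √55))

Obviously Q(γ) ⊆ Q(√85, √55), and [Q(√85, √55):Q] = 4 (since 85, 55 are distinct squarefree integers > 1 with 4675 not a perfect square). To show equality we compute the minimal polynomial of γ. From γ = √85 + √55: γ^2 = 85 + 2√(4675) + 55 = 140 + 2√(4675), so γ^2 - 140 = 2√(4675); squaring, (γ^2 - 140)^2 = 4·4675, i.e. γ^4 - 280γ^2 + 19600 - 18700 = 0, i.e. γ^4 - 280γ^2 + 900 = 0. So γ is a root of x^4 - 280x^2 + 900. This polynomial is irreducible over Q: it has no rational root (each ±√85 ± √55 is irrational), and any factorization into two quadratics over Q would force √(4675) ∈ Q (pairing opposite roots) or √85, √55 ∈ Q (other pairings), all impossible. Hence [Q(γ):Q] = 4 = [Q(√85, √55):Q], so Q(γ) = Q(√85, √55).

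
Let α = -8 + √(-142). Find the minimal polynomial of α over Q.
m_α(x) = x^2 + 16x + 206

From α + 8 = √(-142), squaring gives (α + 8)^2 = -142, i.e. α^2 + 16α + 64 = -142, so α^2 + 16α + 206 = 0. The discriminant of x^2 + 16x + 206 is (16)^2 - 4·(206) = 256 - 824 = -568, and 4·(-142) is not a perfect square in Q since -142 is squarefree and ≠ 1. Hence x^2 + 16x + 206 is irreducible over Q and is the minimal polynomial of α.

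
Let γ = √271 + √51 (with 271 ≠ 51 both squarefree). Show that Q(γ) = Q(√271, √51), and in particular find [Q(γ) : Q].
[Q(γ) : Q] = 4 (equivalently, Q(γ) = Q(√271, √51))

Obviously Q(γ) ⊆ Q(√271, √51), and [Q(√271, √51):Q] = 4 (since 271, 51 are distinct squarefree integers > 1 with 13821 not a perfect square). To show equality we compute the minimal polynomial of γ. From γ = √271 + √51: γ^2 = 271 + 2√(13821) + 51 = 322 + 2√(13821), so γ^2 - 322 = 2√(13821); squaring, (γ^2 - 322)^2 = 4·13821, i.e. γ^4 - 644γ^2 + 103684 - 55284 = 0, i.e. γ^4 - 644γ^2 + 48400 = 0. So γ is a root of x^4 - 644x^2 + 48400. This polynomial is irreducible over Q: it has no rational root (each ±√271 ± √51 is irrational), and any factorization into two quadratics over Q would force √(13821) ∈ Q (pairing opposite roots) or √271, √51 ∈ Q (other pairings), all impossible. Hence [Q(γ):Q] = 4 = [Q(√271, √51):Q], so Q(γ) = Q(√271, √51).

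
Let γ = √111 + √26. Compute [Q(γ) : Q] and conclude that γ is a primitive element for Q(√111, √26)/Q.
[Q(γ) : Q] = 4 (equivalently, Q(γ) = Q(√111, √26))

Obviously Q(γ) ⊆ Q(√111, √26), and [Q(√111, √26):Q] = 4 (since 111, 26 are distinct squarefree integers > 1 with 2886 not a perfect square). To show equality we compute the minimal polynomial of γ. From γ = √111 + √26: γ^2 = 111 + 2√(2886) + 26 = 137 + 2√(2886), so γ^2 - 137 = 2√(2886); squaring, (γ^2 - 137)^2 = 4·2886, i.e. γ^4 - 274γ^2 + 18769 - 11544 = 0, i.e. γ^4 - 274γ^2 + 7225 = 0. So γ is a root of x^4 - 274x^2 + 7225. This polynomial is irreducible over Q: it has no rational root (each ±√111 ± √26 is irrational), and any factorization into two quadratics over Q would force √(2886) ∈ Q (pairing opposite roots) or √111, √26 ∈ Q (other pairings), all impossible. Hence [Q(γ):Q] = 4 = [Q(√111, √26):Q], so Q(γ) = Q(√111, √26).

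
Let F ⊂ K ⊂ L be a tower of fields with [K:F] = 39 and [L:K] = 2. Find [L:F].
[L:F] = 78

The tower law says that for any tower of field extensions F ⊂ K ⊂ L with finite degrees, [L:F] = [L:K] · [K:F]. Here this gives [L:F] = 2 · 39 = 78.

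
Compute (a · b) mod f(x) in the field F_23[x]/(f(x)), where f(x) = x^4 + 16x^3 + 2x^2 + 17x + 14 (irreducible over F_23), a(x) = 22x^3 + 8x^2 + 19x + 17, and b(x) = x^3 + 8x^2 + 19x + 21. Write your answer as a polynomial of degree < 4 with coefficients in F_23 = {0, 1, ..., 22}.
a · b ≡ 13x^3 + 5x^2 + 2x + 4 (mod f(x))

Multiply in F_23[x]: a(x)·b(x) = (22x^3 + 8x^2 + 19x + 17)·(x^3 + 8x^2 + 19x + 21) = 22x^6 + 18x^4 + x^3 + 21x^2 + 9x + 12. This has degree ≥ 4, so divide by f(x) over F_23: 22x^6 + 18x^4 + x^3 + 21x^2 + 9x + 12 = (22x^2 + 16x + 17)·(x^4 + 16x^3 + 2x^2 + 17x + 14) + (13x^3 + 5x^2 + 2x + 4). Hence a·b ≡ 13x^3 + 5x^2 + 2x + 4 (mod f). (F_23[x]/(f) is a field with 23^4 = 279841 elements since f is irreducible of degree 4.)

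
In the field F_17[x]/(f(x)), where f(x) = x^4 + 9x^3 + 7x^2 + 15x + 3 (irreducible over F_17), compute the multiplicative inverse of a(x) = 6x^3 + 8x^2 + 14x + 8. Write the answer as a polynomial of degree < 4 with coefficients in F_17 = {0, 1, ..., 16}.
a(x)^(-1) ≡ 13x^3 + 16x^2 + 14x + 16 (mod f(x))

Since f is irreducible over F_17, F_17[x]/(f) is a field and a(x) ≠ 0 has an inverse. Apply the extended Euclidean algorithm to f(x) and a(x) in F_17[x]: f(x) = (3x + 6)·a(x) + (2x^2 + 9x + 6);  a(x) = (3x + 16)·(2x^2 + 9x + 6) + (5x + 14);  (2x^2 + 9x + 6) = (14x)·(5x + 14) + (6). The last nonzero remainder is the constant 6 = gcd(f, a) in F_17. Back-substituting through the division chain expresses 6 = s(x)·a(x) + t(x)·f(x) with s(x) ≡ 10x^3 + 11x^2 + 16x + 11 (mod f), so (10x^3 + 11x^2 + 16x + 11)·a(x) ≡ 6 (mod f). Multiplying by 6^(-1) ≡ 3 in F_17 gives a(x)^(-1) ≡ 3·(10x^3 + 11x^2 + 16x + 11) ≡ 13x^3 + 16x^2 + 14x + 16 (mod f). Check: (6x^3 + 8x^2 + 14x + 8)·(13x^3 + 16x^2 + 14x + 16) = 10x^6 + 13x^5 + 3x^4 + 9x^3 + 10x^2 + 13x + 9 ≡ 1 (mod x^4 + 9x^3 + 7x^2 + 15x + 3).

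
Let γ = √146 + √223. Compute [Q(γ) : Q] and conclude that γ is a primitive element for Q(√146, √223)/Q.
[Q(γ) : Q] = 4 (equivalently, Q(γ) = Q(√146, √223))

Obviously Q(γ) ⊆ Q(√146, √223), and [Q(√146, √223):Q] = 4 (since 146, 223 are distinct squarefree integers > 1 with 32558 not a perfect square). To show equality we compute the minimal polynomial of γ. From γ = √146 + √223: γ^2 = 146 + 2√(32558) + 223 = 369 + 2√(32558), so γ^2 - 369 = 2√(32558); squaring, (γ^2 - 369)^2 = 4·32558, i.e. γ^4 - 738γ^2 + 136161 - 130232 = 0, i.e. γ^4 - 738γ^2 + 5929 = 0. So γ is a root of x^4 - 738x^2 + 5929. This polynomial is irreducible over Q: it has no rational root (each ±√146 ± √223 is irrational), and any factorization into two quadratics over Q would force √(32558) ∈ Q (pairing opposite roots) or √146, √223 ∈ Q (other pairings), all impossible. Hence [Q(γ):Q] = 4 = [Q(√146, √223):Q], so Q(γ) = Q(√146, √223).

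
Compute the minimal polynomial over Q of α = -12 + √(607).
m_α(x) = x^2 + 24x - 463

From α + 12 = √(607), squaring gives (α + 12)^2 = 607, i.e. α^2 + 24α + 144 = 607, so α^2 + 24α - 463 = 0. The discriminant of x^2 + 24x - 463 is (24)^2 - 4·(-463) = 576 + 1852 = 2428, and 4·(607) is not a perfect square in Q since 607 is squarefree and ≠ 1. Hence x^2 + 24x - 463 is irreducible over Q and is the minimal polynomial of α.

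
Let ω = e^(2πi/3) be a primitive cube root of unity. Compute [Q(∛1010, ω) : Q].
[Q(∛1010, ω) : Q] = 6

[Q(∛1010):Q] = 3 (min poly x^3 - 1010, irreducible since 1010 is not a perfect cube). [Q(ω):Q] = 2 (min poly x^2 + x + 1). Since Q(∛1010) ⊂ R and ω ∉ R, we have ω ∉ Q(∛1010), so x^2 + x + 1 remains irreducible over Q(∛1010) and [Q(∛1010, ω) : Q(∛1010)] = 2. By the tower law, [Q(∛1010, ω) : Q] = 3 · 2 = 6. (In fact Q(∛1010, ω) is the splitting field of x^3 - 1010 over Q.)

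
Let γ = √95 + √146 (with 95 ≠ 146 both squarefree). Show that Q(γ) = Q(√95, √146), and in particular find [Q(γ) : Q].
[Q(γ) : Q] = 4 (equivalently, Q(γ) = Q(√95, √146))

Obviously Q(γ) ⊆ Q(√95, √146), and [Q(√95, √146):Q] = 4 (since 95, 146 are distinct squarefree integers > 1 with 13870 not a perfect square). To show equality we compute the minimal polynomial of γ. From γ = √95 + √146: γ^2 = 95 + 2√(13870) + 146 = 241 + 2√(13870), so γ^2 - 241 = 2√(13870); squaring, (γ^2 - 241)^2 = 4·13870, i.e. γ^4 - 482γ^2 + 58081 - 55480 = 0, i.e. γ^4 - 482γ^2 + 2601 = 0. So γ is a root of x^4 - 482x^2 + 2601. This polynomial is irreducible over Q: it has no rational root (each ±√95 ± √146 is irrational), and any factorization into two quadratics over Q would force √(13870) ∈ Q (pairing opposite roots) or √95, √146 ∈ Q (other pairings), all impossible. Hence [Q(γ):Q] = 4 = [Q(√95, √146):Q], so Q(γ) = Q(√95, √146).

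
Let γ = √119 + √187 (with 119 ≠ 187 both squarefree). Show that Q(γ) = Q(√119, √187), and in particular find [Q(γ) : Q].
[Q(γ) : Q] = 4 (equivalently, Q(γ) = Q(√119, √187))

Obviously Q(γ) ⊆ Q(√119, √187), and [Q(√119, √187):Q] = 4 (since 119, 187 are distinct squarefree integers > 1 with 22253 not a perfect square). To show equality we compute the minimal polynomial of γ. From γ = √119 + √187: γ^2 = 119 + 2√(22253) + 187 = 306 + 2√(22253), so γ^2 - 306 = 2√(22253); squaring, (γ^2 - 306)^2 = 4·22253, i.e. γ^4 - 612γ^2 + 93636 - 89012 = 0, i.e. γ^4 - 612γ^2 + 4624 = 0. So γ is a root of x^4 - 612x^2 + 4624. This polynomial is irreducible over Q: it has no rational root (each ±√119 ± √187 is irrational), and any factorization into two quadratics over Q would force √(22253) ∈ Q (pairing opposite roots) or √119, √187 ∈ Q (other pairings), all impossible. Hence [Q(γ):Q] = 4 = [Q(√119, √187):Q], so Q(γ) = Q(√119, √187).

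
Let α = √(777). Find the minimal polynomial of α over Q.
m_α(x) = x^2 - 777

α satisfies α^2 - 777 = 0, so x^2 - 777 annihilates α. Since d = 777 is squarefree and ≠ 1, it is not a perfect square in Q, so x^2 - 777 has no rational root and is therefore irreducible over Q (a degree-2 polynomial over a field is irreducible iff it has no root). Hence m_α(x) = x^2 - 777.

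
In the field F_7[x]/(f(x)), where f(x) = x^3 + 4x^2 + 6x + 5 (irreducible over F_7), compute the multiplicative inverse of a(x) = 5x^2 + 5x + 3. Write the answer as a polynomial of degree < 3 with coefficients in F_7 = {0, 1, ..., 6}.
a(x)^(-1) ≡ 6x^2 + 2x (mod f(x))

Since f is irreducible over F_7, F_7[x]/(f) is a field and a(x) ≠ 0 has an inverse. Apply the extended Euclidean algorithm to f(x) and a(x) in F_7[x]: f(x) = (3x + 2)·a(x) + (x + 6);  a(x) = (5x + 3)·(x + 6) + (6). The last nonzero remainder is the constant 6 = gcd(f, a) in F_7. Back-substituting through the division chain expresses 6 = s(x)·a(x) + t(x)·f(x) with s(x) ≡ x^2 + 5x (mod f), so (x^2 + 5x)·a(x) ≡ 6 (mod f). Multiplying by 6^(-1) ≡ 6 in F_7 gives a(x)^(-1) ≡ 6·(x^2 + 5x) ≡ 6x^2 + 2x (mod f). Check: (5x^2 + 5x + 3)·(6x^2 + 2x) = 2x^4 + 5x^3 + 6x ≡ 1 (mod x^3 + 4x^2 + 6x + 5).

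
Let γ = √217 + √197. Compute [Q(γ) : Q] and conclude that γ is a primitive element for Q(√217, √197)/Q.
[Q(γ) : Q] = 4 (equivalently, Q(γ) = Q(√217, √197))

Obviously Q(γ) ⊆ Q(√217, √197), and [Q(√217, √197):Q] = 4 (since 217, 197 are distinct squarefree integers > 1 with 42749 not a perfect square). To show equality we compute the minimal polynomial of γ. From γ = √217 + √197: γ^2 = 217 + 2√(42749) + 197 = 414 + 2√(42749), so γ^2 - 414 = 2√(42749); squaring, (γ^2 - 414)^2 = 4·42749, i.e. γ^4 - 828γ^2 + 171396 - 170996 = 0, i.e. γ^4 - 828γ^2 + 400 = 0. So γ is a root of x^4 - 828x^2 + 400. This polynomial is irreducible over Q: it has no rational root (each ±√217 ± √197 is irrational), and any factorization into two quadratics over Q would force √(42749) ∈ Q (pairing opposite roots) or √217, √197 ∈ Q (other pairings), all impossible. Hence [Q(γ):Q] = 4 = [Q(√217, √197):Q], so Q(γ) = Q(√217, √197).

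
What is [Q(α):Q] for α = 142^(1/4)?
[Q(α):Q] = 4

α is a root of x^4 - 142. By Eisenstein's criterion at the prime p = 2 (which divides the constant term 142 but p^2 = 4 does not, since 142 is squarefree), x^4 - 142 is irreducible over Q. Hence [Q(α):Q] = 4.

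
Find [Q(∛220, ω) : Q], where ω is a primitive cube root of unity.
[Q(∛220, ω) : Q] = 6

[Q(∛220):Q] = 3 (min poly x^3 - 220, irreducible since 220 is not a perfect cube). [Q(ω):Q] = 2 (min poly x^2 + x + 1). Since Q(∛220) ⊂ R and ω ∉ R, we have ω ∉ Q(∛220), so x^2 + x + 1 remains irreducible over Q(∛220) and [Q(∛220, ω) : Q(∛220)] = 2. By the tower law, [Q(∛220, ω) : Q] = 3 · 2 = 6. (In fact Q(∛220, ω) is the splitting field of x^3 - 220 over Q.)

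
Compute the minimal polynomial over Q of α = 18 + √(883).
m_α(x) = x^2 - 36x - 559

From α - 18 = √(883), squaring gives (α - 18)^2 = 883, i.e. α^2 - 36α + 324 = 883, so α^2 - 36α - 559 = 0. The discriminant of x^2 - 36x - 559 is (-36)^2 - 4·(-559) = 1296 + 2236 = 3532, and 4·(883) is not a perfect square in Q since 883 is squarefree and ≠ 1. Hence x^2 - 36x - 559 is irreducible over Q and is the minimal polynomial of α.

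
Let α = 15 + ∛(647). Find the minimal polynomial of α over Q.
m_α(x) = x^3 - 45x^2 + 675x - 4022

Set β = α - 15 = ∛(647), so β^3 = 647. Then (α - 15)^3 - 647 = 0, i.e. α is a root of g(x) = (x - 15)^3 - 647 = x^3 - 45x^2 + 675x - 4022. Since g(x) = h(x - 15) where h(x) = x^3 - 647, and h is irreducible over Q (because 647 is not a perfect cube, so h has no rational root, and a monic cubic with no rational root is irreducible), g is also irreducible (irreducibility is preserved under the substitution x → x - 15). Hence m_α(x) = x^3 - 45x^2 + 675x - 4022.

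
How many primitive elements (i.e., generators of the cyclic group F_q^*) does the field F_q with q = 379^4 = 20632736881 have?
There are φ(20632736880) = 4467778560 primitive elements

F_q^* is cyclic of order q - 1 = 20632736880. A cyclic group of order m has exactly φ(m) generators. Here m = 20632736880 = 2^4 · 3^3 · 5 · 7 · 19 · 71821, so the number of primitive elements is φ(20632736880) = 4467778560.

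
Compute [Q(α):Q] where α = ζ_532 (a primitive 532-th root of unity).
[Q(α):Q] = 216

The minimal polynomial of ζ_532 over Q is the 532-th cyclotomic polynomial Φ_532(x), which is irreducible over Q and has degree φ(532) = 216. Hence [Q(α):Q] = φ(532) = 216.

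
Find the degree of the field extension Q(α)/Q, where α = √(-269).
[Q(α):Q] = 2

[Q(α):Q] equals the degree of the minimal polynomial of α. Here α^2 = -269 and x^2 + 269 is irreducible (d = -269 is squarefree, ≠ 1, hence not a square), so deg(m_α) = 2. Thus [Q(α):Q] = 2.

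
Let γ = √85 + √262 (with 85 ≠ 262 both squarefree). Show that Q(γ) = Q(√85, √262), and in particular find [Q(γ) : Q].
[Q(γ) : Q] = 4 (equivalently, Q(γ) = Q(√85, √262))

Obviously Q(γ) ⊆ Q(√85, √262), and [Q(√85, √262):Q] = 4 (since 85, 262 are distinct squarefree integers > 1 with 22270 not a perfect square). To show equality we compute the minimal polynomial of γ. From γ = √85 + √262: γ^2 = 85 + 2√(22270) + 262 = 347 + 2√(22270), so γ^2 - 347 = 2√(22270); squaring, (γ^2 - 347)^2 = 4·22270, i.e. γ^4 - 694γ^2 + 120409 - 89080 = 0, i.e. γ^4 - 694γ^2 + 31329 = 0. So γ is a root of x^4 - 694x^2 + 31329. This polynomial is irreducible over Q: it has no rational root (each ±√85 ± √262 is irrational), and any factorization into two quadratics over Q would force √(22270) ∈ Q (pairing opposite roots) or √85, √262 ∈ Q (other pairings), all impossible. Hence [Q(γ):Q] = 4 = [Q(√85, √262):Q], so Q(γ) = Q(√85, √262).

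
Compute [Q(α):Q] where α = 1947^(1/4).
[Q(α):Q] = 4

α is a root of x^4 - 1947. By Eisenstein's criterion at the prime p = 3 (which divides the constant term 1947 but p^2 = 9 does not, since 1947 is squarefree), x^4 - 1947 is irreducible over Q. Hence [Q(α):Q] = 4.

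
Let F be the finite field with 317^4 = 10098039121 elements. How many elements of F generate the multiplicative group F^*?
There are φ(10098039120) = 2404786176 primitive elements

F_q^* is cyclic of order q - 1 = 10098039120. A cyclic group of order m has exactly φ(m) generators. Here m = 10098039120 = 2^4 · 3 · 5 · 13 · 53 · 79 · 773, so the number of primitive elements is φ(10098039120) = 2404786176.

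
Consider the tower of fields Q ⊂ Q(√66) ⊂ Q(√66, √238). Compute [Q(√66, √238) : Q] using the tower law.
[Q(√66, √238) : Q] = 4

[Q(√66):Q] = 2 (min poly x^2 - 66, irreducible since 66 is squarefree > 1). For the top step, suppose √238 ∈ Q(√66), say √238 = c + d√66 with c, d ∈ Q. Squaring: 238 = c^2 + 66d^2 + 2cd√66. Since √66 ∉ Q this forces 2cd = 0. If d = 0 then √238 = c ∈ Q, contradicting 238 squarefree > 1. If c = 0 then 238 = 66d^2, so 66·238 = (66d)^2 is a perfect square in Q — but 66·238 = 15708 is not a perfect square (since 66 and 238 are distinct squarefree integers). Contradiction. Hence √238 ∉ Q(√66), so x^2 - 238 stays irreducible over Q(√66) and [Q(√66, √238) : Q(√66)] = 2. By the tower law, [Q(√66, √238) : Q] = 2 · 2 = 4.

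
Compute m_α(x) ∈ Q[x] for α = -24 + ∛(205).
m_α(x) = x^3 + 72x^2 + 1728x + 13619

Set β = α + 24 = ∛(205), so β^3 = 205. Then (α + 24)^3 - 205 = 0, i.e. α is a root of g(x) = (x + 24)^3 - 205 = x^3 + 72x^2 + 1728x + 13619. Since g(x) = h(x + 24) where h(x) = x^3 - 205, and h is irreducible over Q (because 205 is not a perfect cube, so h has no rational root, and a monic cubic with no rational root is irreducible), g is also irreducible (irreducibility is preserved under the substitution x → x + 24). Hence m_α(x) = x^3 + 72x^2 + 1728x + 13619.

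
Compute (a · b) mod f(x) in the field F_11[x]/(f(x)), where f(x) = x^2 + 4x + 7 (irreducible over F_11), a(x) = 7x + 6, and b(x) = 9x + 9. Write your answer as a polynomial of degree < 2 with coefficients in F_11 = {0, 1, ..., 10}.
a · b ≡ 8x + 9 (mod f(x))

Multiply in F_11[x]: a(x)·b(x) = (7x + 6)·(9x + 9) = 8x^2 + 7x + 10. This has degree ≥ 2, so divide by f(x) over F_11: 8x^2 + 7x + 10 = (8)·(x^2 + 4x + 7) + (8x + 9). Hence a·b ≡ 8x + 9 (mod f). (F_11[x]/(f) is a field with 11^2 = 121 elements since f is irreducible of degree 2.)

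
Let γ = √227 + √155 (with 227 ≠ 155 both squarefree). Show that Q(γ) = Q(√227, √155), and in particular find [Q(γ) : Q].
[Q(γ) : Q] = 4 (equivalently, Q(γ) = Q(√227, √155))

Obviously Q(γ) ⊆ Q(√227, √155), and [Q(√227, √155):Q] = 4 (since 227, 155 are distinct squarefree integers > 1 with 35185 not a perfect square). To show equality we compute the minimal polynomial of γ. From γ = √227 + √155: γ^2 = 227 + 2√(35185) + 155 = 382 + 2√(35185), so γ^2 - 382 = 2√(35185); squaring, (γ^2 - 382)^2 = 4·35185, i.e. γ^4 - 764γ^2 + 145924 - 140740 = 0, i.e. γ^4 - 764γ^2 + 5184 = 0. So γ is a root of x^4 - 764x^2 + 5184. This polynomial is irreducible over Q: it has no rational root (each ±√227 ± √155 is irrational), and any factorization into two quadratics over Q would force √(35185) ∈ Q (pairing opposite roots) or √227, √155 ∈ Q (other pairings), all impossible. Hence [Q(γ):Q] = 4 = [Q(√227, √155):Q], so Q(γ) = Q(√227, √155).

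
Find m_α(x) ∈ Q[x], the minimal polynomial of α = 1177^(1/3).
m_α(x) = x^3 - 1177

α satisfies α^3 = 1177, so x^3 - 1177 annihilates α. By the rational root test, a rational root p/q (in lowest terms) of x^3 - 1177 would satisfy p^3 = 1177 q^3, forcing q = 1 and p^3 = 1177; but 1177 is not a perfect cube, contradiction. A monic cubic over Q with no rational root is irreducible (any nontrivial factorization would include a linear factor). Hence x^3 - 1177 is the minimal polynomial of α, and in particular [Q(α):Q] = 3.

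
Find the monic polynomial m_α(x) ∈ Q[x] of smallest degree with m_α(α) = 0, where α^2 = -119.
m_α(x) = x^2 + 119

α satisfies α^2 + 119 = 0, so x^2 + 119 annihilates α. Since d = -119 is squarefree and ≠ 1, it is not a perfect square in Q, so x^2 + 119 has no rational root and is therefore irreducible over Q (a degree-2 polynomial over a field is irreducible iff it has no root). Hence m_α(x) = x^2 + 119.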